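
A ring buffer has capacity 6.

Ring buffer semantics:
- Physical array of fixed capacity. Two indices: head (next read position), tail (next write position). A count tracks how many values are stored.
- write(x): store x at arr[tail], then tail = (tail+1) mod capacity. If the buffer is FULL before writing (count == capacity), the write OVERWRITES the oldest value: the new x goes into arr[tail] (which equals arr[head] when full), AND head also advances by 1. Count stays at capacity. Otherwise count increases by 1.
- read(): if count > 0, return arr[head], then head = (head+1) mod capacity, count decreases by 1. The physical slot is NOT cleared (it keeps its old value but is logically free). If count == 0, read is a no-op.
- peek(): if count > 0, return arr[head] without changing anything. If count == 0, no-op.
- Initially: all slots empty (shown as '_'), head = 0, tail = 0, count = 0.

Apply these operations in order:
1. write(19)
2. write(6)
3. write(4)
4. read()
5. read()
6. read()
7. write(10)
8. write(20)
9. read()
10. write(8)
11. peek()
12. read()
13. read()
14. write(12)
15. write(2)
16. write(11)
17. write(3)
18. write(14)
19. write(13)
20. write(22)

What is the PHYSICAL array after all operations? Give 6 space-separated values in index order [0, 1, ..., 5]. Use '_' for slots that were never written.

Answer: 22 2 11 3 14 13

Derivation:
After op 1 (write(19)): arr=[19 _ _ _ _ _] head=0 tail=1 count=1
After op 2 (write(6)): arr=[19 6 _ _ _ _] head=0 tail=2 count=2
After op 3 (write(4)): arr=[19 6 4 _ _ _] head=0 tail=3 count=3
After op 4 (read()): arr=[19 6 4 _ _ _] head=1 tail=3 count=2
After op 5 (read()): arr=[19 6 4 _ _ _] head=2 tail=3 count=1
After op 6 (read()): arr=[19 6 4 _ _ _] head=3 tail=3 count=0
After op 7 (write(10)): arr=[19 6 4 10 _ _] head=3 tail=4 count=1
After op 8 (write(20)): arr=[19 6 4 10 20 _] head=3 tail=5 count=2
After op 9 (read()): arr=[19 6 4 10 20 _] head=4 tail=5 count=1
After op 10 (write(8)): arr=[19 6 4 10 20 8] head=4 tail=0 count=2
After op 11 (peek()): arr=[19 6 4 10 20 8] head=4 tail=0 count=2
After op 12 (read()): arr=[19 6 4 10 20 8] head=5 tail=0 count=1
After op 13 (read()): arr=[19 6 4 10 20 8] head=0 tail=0 count=0
After op 14 (write(12)): arr=[12 6 4 10 20 8] head=0 tail=1 count=1
After op 15 (write(2)): arr=[12 2 4 10 20 8] head=0 tail=2 count=2
After op 16 (write(11)): arr=[12 2 11 10 20 8] head=0 tail=3 count=3
After op 17 (write(3)): arr=[12 2 11 3 20 8] head=0 tail=4 count=4
After op 18 (write(14)): arr=[12 2 11 3 14 8] head=0 tail=5 count=5
After op 19 (write(13)): arr=[12 2 11 3 14 13] head=0 tail=0 count=6
After op 20 (write(22)): arr=[22 2 11 3 14 13] head=1 tail=1 count=6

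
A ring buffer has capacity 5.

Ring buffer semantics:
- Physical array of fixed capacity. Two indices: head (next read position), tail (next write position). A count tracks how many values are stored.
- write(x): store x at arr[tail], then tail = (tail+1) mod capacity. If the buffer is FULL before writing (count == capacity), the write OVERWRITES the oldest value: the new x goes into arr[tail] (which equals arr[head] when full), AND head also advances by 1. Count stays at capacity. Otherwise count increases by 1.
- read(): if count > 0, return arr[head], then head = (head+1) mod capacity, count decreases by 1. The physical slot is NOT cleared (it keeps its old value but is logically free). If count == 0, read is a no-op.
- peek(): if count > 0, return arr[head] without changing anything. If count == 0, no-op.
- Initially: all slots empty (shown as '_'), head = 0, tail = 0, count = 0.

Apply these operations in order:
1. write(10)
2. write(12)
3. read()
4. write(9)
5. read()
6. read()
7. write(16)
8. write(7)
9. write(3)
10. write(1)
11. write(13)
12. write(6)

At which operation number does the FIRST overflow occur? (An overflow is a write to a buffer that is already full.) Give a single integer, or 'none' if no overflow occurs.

After op 1 (write(10)): arr=[10 _ _ _ _] head=0 tail=1 count=1
After op 2 (write(12)): arr=[10 12 _ _ _] head=0 tail=2 count=2
After op 3 (read()): arr=[10 12 _ _ _] head=1 tail=2 count=1
After op 4 (write(9)): arr=[10 12 9 _ _] head=1 tail=3 count=2
After op 5 (read()): arr=[10 12 9 _ _] head=2 tail=3 count=1
After op 6 (read()): arr=[10 12 9 _ _] head=3 tail=3 count=0
After op 7 (write(16)): arr=[10 12 9 16 _] head=3 tail=4 count=1
After op 8 (write(7)): arr=[10 12 9 16 7] head=3 tail=0 count=2
After op 9 (write(3)): arr=[3 12 9 16 7] head=3 tail=1 count=3
After op 10 (write(1)): arr=[3 1 9 16 7] head=3 tail=2 count=4
After op 11 (write(13)): arr=[3 1 13 16 7] head=3 tail=3 count=5
After op 12 (write(6)): arr=[3 1 13 6 7] head=4 tail=4 count=5

Answer: 12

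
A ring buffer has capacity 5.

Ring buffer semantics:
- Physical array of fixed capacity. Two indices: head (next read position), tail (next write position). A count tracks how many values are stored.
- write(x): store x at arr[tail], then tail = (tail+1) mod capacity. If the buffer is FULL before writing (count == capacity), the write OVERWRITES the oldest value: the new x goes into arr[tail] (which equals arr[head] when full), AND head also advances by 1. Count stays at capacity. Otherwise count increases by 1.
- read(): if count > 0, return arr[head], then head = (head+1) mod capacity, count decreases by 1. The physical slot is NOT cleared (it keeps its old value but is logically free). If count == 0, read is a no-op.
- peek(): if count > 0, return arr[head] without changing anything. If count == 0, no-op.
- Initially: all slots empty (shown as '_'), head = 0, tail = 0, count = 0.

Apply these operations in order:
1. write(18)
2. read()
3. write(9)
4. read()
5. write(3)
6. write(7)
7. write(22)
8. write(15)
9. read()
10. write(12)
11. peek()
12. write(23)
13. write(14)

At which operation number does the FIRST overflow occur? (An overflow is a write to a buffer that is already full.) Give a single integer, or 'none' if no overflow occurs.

Answer: 13

Derivation:
After op 1 (write(18)): arr=[18 _ _ _ _] head=0 tail=1 count=1
After op 2 (read()): arr=[18 _ _ _ _] head=1 tail=1 count=0
After op 3 (write(9)): arr=[18 9 _ _ _] head=1 tail=2 count=1
After op 4 (read()): arr=[18 9 _ _ _] head=2 tail=2 count=0
After op 5 (write(3)): arr=[18 9 3 _ _] head=2 tail=3 count=1
After op 6 (write(7)): arr=[18 9 3 7 _] head=2 tail=4 count=2
After op 7 (write(22)): arr=[18 9 3 7 22] head=2 tail=0 count=3
After op 8 (write(15)): arr=[15 9 3 7 22] head=2 tail=1 count=4
After op 9 (read()): arr=[15 9 3 7 22] head=3 tail=1 count=3
After op 10 (write(12)): arr=[15 12 3 7 22] head=3 tail=2 count=4
After op 11 (peek()): arr=[15 12 3 7 22] head=3 tail=2 count=4
After op 12 (write(23)): arr=[15 12 23 7 22] head=3 tail=3 count=5
After op 13 (write(14)): arr=[15 12 23 14 22] head=4 tail=4 count=5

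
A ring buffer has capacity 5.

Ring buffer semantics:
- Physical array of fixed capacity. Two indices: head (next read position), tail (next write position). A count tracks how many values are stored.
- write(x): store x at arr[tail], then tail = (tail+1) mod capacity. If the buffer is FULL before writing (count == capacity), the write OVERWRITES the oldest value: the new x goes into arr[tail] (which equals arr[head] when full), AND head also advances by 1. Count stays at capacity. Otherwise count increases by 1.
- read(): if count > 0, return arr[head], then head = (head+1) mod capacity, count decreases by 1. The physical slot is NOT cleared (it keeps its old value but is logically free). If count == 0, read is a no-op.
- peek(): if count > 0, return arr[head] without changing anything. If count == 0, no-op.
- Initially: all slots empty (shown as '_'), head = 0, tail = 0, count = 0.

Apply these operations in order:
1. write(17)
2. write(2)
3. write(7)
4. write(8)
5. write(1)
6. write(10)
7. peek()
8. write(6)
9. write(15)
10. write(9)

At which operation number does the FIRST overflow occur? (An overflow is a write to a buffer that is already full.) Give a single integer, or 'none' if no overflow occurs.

Answer: 6

Derivation:
After op 1 (write(17)): arr=[17 _ _ _ _] head=0 tail=1 count=1
After op 2 (write(2)): arr=[17 2 _ _ _] head=0 tail=2 count=2
After op 3 (write(7)): arr=[17 2 7 _ _] head=0 tail=3 count=3
After op 4 (write(8)): arr=[17 2 7 8 _] head=0 tail=4 count=4
After op 5 (write(1)): arr=[17 2 7 8 1] head=0 tail=0 count=5
After op 6 (write(10)): arr=[10 2 7 8 1] head=1 tail=1 count=5
After op 7 (peek()): arr=[10 2 7 8 1] head=1 tail=1 count=5
After op 8 (write(6)): arr=[10 6 7 8 1] head=2 tail=2 count=5
After op 9 (write(15)): arr=[10 6 15 8 1] head=3 tail=3 count=5
After op 10 (write(9)): arr=[10 6 15 9 1] head=4 tail=4 count=5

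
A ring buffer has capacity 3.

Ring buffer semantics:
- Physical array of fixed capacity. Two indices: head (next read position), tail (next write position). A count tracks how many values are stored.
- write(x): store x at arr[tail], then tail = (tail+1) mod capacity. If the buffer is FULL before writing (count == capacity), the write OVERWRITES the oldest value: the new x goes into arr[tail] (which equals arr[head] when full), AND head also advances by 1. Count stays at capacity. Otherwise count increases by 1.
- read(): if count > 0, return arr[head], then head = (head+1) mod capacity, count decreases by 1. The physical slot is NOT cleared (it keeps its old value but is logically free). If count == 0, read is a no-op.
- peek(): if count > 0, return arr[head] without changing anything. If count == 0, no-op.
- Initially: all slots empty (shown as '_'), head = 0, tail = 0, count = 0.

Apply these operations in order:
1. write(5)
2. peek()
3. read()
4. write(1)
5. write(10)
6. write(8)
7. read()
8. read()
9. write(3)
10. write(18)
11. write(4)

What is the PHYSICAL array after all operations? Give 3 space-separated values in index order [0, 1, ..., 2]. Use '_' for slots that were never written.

After op 1 (write(5)): arr=[5 _ _] head=0 tail=1 count=1
After op 2 (peek()): arr=[5 _ _] head=0 tail=1 count=1
After op 3 (read()): arr=[5 _ _] head=1 tail=1 count=0
After op 4 (write(1)): arr=[5 1 _] head=1 tail=2 count=1
After op 5 (write(10)): arr=[5 1 10] head=1 tail=0 count=2
After op 6 (write(8)): arr=[8 1 10] head=1 tail=1 count=3
After op 7 (read()): arr=[8 1 10] head=2 tail=1 count=2
After op 8 (read()): arr=[8 1 10] head=0 tail=1 count=1
After op 9 (write(3)): arr=[8 3 10] head=0 tail=2 count=2
After op 10 (write(18)): arr=[8 3 18] head=0 tail=0 count=3
After op 11 (write(4)): arr=[4 3 18] head=1 tail=1 count=3

Answer: 4 3 18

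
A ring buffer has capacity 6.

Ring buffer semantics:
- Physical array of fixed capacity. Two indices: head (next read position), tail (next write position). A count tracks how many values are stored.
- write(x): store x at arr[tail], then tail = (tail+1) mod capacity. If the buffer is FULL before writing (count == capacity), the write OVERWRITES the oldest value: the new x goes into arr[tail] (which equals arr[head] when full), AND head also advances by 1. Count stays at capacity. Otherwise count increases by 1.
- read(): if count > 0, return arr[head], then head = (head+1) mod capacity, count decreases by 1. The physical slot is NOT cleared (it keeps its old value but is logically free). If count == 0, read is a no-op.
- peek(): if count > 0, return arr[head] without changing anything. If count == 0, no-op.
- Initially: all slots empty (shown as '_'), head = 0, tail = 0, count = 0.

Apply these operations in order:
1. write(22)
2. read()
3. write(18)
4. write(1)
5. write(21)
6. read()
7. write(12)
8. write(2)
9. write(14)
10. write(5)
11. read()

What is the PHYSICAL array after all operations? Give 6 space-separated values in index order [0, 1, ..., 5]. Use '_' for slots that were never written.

After op 1 (write(22)): arr=[22 _ _ _ _ _] head=0 tail=1 count=1
After op 2 (read()): arr=[22 _ _ _ _ _] head=1 tail=1 count=0
After op 3 (write(18)): arr=[22 18 _ _ _ _] head=1 tail=2 count=1
After op 4 (write(1)): arr=[22 18 1 _ _ _] head=1 tail=3 count=2
After op 5 (write(21)): arr=[22 18 1 21 _ _] head=1 tail=4 count=3
After op 6 (read()): arr=[22 18 1 21 _ _] head=2 tail=4 count=2
After op 7 (write(12)): arr=[22 18 1 21 12 _] head=2 tail=5 count=3
After op 8 (write(2)): arr=[22 18 1 21 12 2] head=2 tail=0 count=4
After op 9 (write(14)): arr=[14 18 1 21 12 2] head=2 tail=1 count=5
After op 10 (write(5)): arr=[14 5 1 21 12 2] head=2 tail=2 count=6
After op 11 (read()): arr=[14 5 1 21 12 2] head=3 tail=2 count=5

Answer: 14 5 1 21 12 2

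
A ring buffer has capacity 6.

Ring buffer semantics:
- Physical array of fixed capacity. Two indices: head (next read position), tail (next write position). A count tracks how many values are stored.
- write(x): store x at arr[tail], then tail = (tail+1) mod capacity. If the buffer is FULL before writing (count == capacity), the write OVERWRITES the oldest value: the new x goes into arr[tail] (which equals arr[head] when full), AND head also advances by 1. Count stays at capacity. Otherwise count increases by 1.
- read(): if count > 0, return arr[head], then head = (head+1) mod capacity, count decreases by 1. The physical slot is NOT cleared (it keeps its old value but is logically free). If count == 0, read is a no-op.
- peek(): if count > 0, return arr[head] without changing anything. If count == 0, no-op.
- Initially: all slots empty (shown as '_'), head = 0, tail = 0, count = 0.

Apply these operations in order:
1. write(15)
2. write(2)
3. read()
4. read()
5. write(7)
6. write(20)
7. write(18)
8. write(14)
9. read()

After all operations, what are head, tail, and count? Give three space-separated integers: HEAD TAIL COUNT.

Answer: 3 0 3

Derivation:
After op 1 (write(15)): arr=[15 _ _ _ _ _] head=0 tail=1 count=1
After op 2 (write(2)): arr=[15 2 _ _ _ _] head=0 tail=2 count=2
After op 3 (read()): arr=[15 2 _ _ _ _] head=1 tail=2 count=1
After op 4 (read()): arr=[15 2 _ _ _ _] head=2 tail=2 count=0
After op 5 (write(7)): arr=[15 2 7 _ _ _] head=2 tail=3 count=1
After op 6 (write(20)): arr=[15 2 7 20 _ _] head=2 tail=4 count=2
After op 7 (write(18)): arr=[15 2 7 20 18 _] head=2 tail=5 count=3
After op 8 (write(14)): arr=[15 2 7 20 18 14] head=2 tail=0 count=4
After op 9 (read()): arr=[15 2 7 20 18 14] head=3 tail=0 count=3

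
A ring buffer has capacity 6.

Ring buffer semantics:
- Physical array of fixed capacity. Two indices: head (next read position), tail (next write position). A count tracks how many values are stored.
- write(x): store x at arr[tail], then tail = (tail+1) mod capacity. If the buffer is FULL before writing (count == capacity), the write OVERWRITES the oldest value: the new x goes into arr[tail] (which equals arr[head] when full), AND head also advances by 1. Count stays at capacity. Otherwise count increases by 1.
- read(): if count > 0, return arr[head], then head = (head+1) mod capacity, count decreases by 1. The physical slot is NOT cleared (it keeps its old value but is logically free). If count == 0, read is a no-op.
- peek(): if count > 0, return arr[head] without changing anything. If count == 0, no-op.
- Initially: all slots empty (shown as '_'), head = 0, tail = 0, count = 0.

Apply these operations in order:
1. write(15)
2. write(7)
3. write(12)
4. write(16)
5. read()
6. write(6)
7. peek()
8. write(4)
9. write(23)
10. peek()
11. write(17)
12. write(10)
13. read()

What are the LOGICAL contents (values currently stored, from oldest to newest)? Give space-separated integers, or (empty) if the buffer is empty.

Answer: 6 4 23 17 10

Derivation:
After op 1 (write(15)): arr=[15 _ _ _ _ _] head=0 tail=1 count=1
After op 2 (write(7)): arr=[15 7 _ _ _ _] head=0 tail=2 count=2
After op 3 (write(12)): arr=[15 7 12 _ _ _] head=0 tail=3 count=3
After op 4 (write(16)): arr=[15 7 12 16 _ _] head=0 tail=4 count=4
After op 5 (read()): arr=[15 7 12 16 _ _] head=1 tail=4 count=3
After op 6 (write(6)): arr=[15 7 12 16 6 _] head=1 tail=5 count=4
After op 7 (peek()): arr=[15 7 12 16 6 _] head=1 tail=5 count=4
After op 8 (write(4)): arr=[15 7 12 16 6 4] head=1 tail=0 count=5
After op 9 (write(23)): arr=[23 7 12 16 6 4] head=1 tail=1 count=6
After op 10 (peek()): arr=[23 7 12 16 6 4] head=1 tail=1 count=6
After op 11 (write(17)): arr=[23 17 12 16 6 4] head=2 tail=2 count=6
After op 12 (write(10)): arr=[23 17 10 16 6 4] head=3 tail=3 count=6
After op 13 (read()): arr=[23 17 10 16 6 4] head=4 tail=3 count=5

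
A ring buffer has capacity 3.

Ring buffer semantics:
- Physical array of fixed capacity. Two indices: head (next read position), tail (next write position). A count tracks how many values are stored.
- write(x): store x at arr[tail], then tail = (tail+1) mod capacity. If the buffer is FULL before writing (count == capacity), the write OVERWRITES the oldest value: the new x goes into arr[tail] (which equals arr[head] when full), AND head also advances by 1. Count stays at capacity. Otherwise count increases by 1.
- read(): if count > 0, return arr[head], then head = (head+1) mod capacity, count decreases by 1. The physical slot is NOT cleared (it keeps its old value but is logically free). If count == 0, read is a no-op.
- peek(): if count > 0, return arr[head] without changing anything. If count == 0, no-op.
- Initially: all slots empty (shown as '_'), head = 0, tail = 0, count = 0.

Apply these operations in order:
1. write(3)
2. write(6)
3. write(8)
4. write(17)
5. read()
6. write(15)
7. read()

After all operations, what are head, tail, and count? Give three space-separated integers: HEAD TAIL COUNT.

After op 1 (write(3)): arr=[3 _ _] head=0 tail=1 count=1
After op 2 (write(6)): arr=[3 6 _] head=0 tail=2 count=2
After op 3 (write(8)): arr=[3 6 8] head=0 tail=0 count=3
After op 4 (write(17)): arr=[17 6 8] head=1 tail=1 count=3
After op 5 (read()): arr=[17 6 8] head=2 tail=1 count=2
After op 6 (write(15)): arr=[17 15 8] head=2 tail=2 count=3
After op 7 (read()): arr=[17 15 8] head=0 tail=2 count=2

Answer: 0 2 2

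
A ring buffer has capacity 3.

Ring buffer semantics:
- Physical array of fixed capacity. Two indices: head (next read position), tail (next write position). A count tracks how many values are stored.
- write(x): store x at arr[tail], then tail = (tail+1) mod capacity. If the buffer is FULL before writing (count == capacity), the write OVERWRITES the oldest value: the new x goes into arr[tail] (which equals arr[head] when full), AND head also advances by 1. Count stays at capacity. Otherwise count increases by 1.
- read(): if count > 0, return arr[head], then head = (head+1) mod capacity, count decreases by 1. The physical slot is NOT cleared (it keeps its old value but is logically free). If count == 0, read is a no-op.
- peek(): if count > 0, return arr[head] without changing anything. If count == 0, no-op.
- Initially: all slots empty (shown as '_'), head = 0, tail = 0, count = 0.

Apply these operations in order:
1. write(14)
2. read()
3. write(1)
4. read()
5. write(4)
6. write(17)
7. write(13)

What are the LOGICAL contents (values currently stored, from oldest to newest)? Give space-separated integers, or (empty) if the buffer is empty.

After op 1 (write(14)): arr=[14 _ _] head=0 tail=1 count=1
After op 2 (read()): arr=[14 _ _] head=1 tail=1 count=0
After op 3 (write(1)): arr=[14 1 _] head=1 tail=2 count=1
After op 4 (read()): arr=[14 1 _] head=2 tail=2 count=0
After op 5 (write(4)): arr=[14 1 4] head=2 tail=0 count=1
After op 6 (write(17)): arr=[17 1 4] head=2 tail=1 count=2
After op 7 (write(13)): arr=[17 13 4] head=2 tail=2 count=3

Answer: 4 17 13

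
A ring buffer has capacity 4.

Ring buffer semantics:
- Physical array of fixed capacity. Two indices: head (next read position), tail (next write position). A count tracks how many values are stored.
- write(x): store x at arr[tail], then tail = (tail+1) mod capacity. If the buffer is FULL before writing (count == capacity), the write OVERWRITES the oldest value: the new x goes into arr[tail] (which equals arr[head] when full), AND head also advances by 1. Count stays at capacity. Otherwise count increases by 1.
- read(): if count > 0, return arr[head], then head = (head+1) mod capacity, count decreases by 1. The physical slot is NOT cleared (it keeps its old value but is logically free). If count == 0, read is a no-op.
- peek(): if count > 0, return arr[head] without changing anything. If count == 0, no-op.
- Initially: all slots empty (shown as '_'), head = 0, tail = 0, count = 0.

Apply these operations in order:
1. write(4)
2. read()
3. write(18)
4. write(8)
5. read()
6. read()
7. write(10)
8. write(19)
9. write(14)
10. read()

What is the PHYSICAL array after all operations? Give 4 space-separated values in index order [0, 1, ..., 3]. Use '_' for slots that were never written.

After op 1 (write(4)): arr=[4 _ _ _] head=0 tail=1 count=1
After op 2 (read()): arr=[4 _ _ _] head=1 tail=1 count=0
After op 3 (write(18)): arr=[4 18 _ _] head=1 tail=2 count=1
After op 4 (write(8)): arr=[4 18 8 _] head=1 tail=3 count=2
After op 5 (read()): arr=[4 18 8 _] head=2 tail=3 count=1
After op 6 (read()): arr=[4 18 8 _] head=3 tail=3 count=0
After op 7 (write(10)): arr=[4 18 8 10] head=3 tail=0 count=1
After op 8 (write(19)): arr=[19 18 8 10] head=3 tail=1 count=2
After op 9 (write(14)): arr=[19 14 8 10] head=3 tail=2 count=3
After op 10 (read()): arr=[19 14 8 10] head=0 tail=2 count=2

Answer: 19 14 8 10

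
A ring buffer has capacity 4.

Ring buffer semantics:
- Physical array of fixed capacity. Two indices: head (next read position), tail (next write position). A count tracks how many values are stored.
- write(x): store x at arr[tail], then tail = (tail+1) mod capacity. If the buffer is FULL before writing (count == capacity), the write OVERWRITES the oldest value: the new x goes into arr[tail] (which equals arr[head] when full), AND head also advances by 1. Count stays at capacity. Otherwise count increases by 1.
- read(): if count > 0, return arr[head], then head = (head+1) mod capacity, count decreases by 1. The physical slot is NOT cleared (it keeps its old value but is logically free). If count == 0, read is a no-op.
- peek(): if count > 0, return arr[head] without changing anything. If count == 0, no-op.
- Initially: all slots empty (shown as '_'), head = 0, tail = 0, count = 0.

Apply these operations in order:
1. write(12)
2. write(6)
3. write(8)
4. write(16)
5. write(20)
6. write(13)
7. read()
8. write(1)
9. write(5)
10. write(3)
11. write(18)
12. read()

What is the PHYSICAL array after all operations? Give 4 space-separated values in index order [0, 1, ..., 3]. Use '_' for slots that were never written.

Answer: 3 18 1 5

Derivation:
After op 1 (write(12)): arr=[12 _ _ _] head=0 tail=1 count=1
After op 2 (write(6)): arr=[12 6 _ _] head=0 tail=2 count=2
After op 3 (write(8)): arr=[12 6 8 _] head=0 tail=3 count=3
After op 4 (write(16)): arr=[12 6 8 16] head=0 tail=0 count=4
After op 5 (write(20)): arr=[20 6 8 16] head=1 tail=1 count=4
After op 6 (write(13)): arr=[20 13 8 16] head=2 tail=2 count=4
After op 7 (read()): arr=[20 13 8 16] head=3 tail=2 count=3
After op 8 (write(1)): arr=[20 13 1 16] head=3 tail=3 count=4
After op 9 (write(5)): arr=[20 13 1 5] head=0 tail=0 count=4
After op 10 (write(3)): arr=[3 13 1 5] head=1 tail=1 count=4
After op 11 (write(18)): arr=[3 18 1 5] head=2 tail=2 count=4
After op 12 (read()): arr=[3 18 1 5] head=3 tail=2 count=3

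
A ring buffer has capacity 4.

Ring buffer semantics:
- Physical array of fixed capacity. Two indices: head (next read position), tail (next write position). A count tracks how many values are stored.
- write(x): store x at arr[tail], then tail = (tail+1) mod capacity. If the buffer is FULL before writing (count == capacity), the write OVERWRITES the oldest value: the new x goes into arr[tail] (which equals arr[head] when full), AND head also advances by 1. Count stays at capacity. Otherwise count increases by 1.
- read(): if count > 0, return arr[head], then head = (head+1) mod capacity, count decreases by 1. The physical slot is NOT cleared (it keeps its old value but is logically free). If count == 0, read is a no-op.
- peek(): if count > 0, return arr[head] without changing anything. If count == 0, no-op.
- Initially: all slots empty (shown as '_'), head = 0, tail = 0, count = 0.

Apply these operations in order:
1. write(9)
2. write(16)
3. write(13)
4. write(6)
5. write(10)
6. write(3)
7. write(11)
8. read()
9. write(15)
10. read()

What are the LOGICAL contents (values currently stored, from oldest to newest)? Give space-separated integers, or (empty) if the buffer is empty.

Answer: 3 11 15

Derivation:
After op 1 (write(9)): arr=[9 _ _ _] head=0 tail=1 count=1
After op 2 (write(16)): arr=[9 16 _ _] head=0 tail=2 count=2
After op 3 (write(13)): arr=[9 16 13 _] head=0 tail=3 count=3
After op 4 (write(6)): arr=[9 16 13 6] head=0 tail=0 count=4
After op 5 (write(10)): arr=[10 16 13 6] head=1 tail=1 count=4
After op 6 (write(3)): arr=[10 3 13 6] head=2 tail=2 count=4
After op 7 (write(11)): arr=[10 3 11 6] head=3 tail=3 count=4
After op 8 (read()): arr=[10 3 11 6] head=0 tail=3 count=3
After op 9 (write(15)): arr=[10 3 11 15] head=0 tail=0 count=4
After op 10 (read()): arr=[10 3 11 15] head=1 tail=0 count=3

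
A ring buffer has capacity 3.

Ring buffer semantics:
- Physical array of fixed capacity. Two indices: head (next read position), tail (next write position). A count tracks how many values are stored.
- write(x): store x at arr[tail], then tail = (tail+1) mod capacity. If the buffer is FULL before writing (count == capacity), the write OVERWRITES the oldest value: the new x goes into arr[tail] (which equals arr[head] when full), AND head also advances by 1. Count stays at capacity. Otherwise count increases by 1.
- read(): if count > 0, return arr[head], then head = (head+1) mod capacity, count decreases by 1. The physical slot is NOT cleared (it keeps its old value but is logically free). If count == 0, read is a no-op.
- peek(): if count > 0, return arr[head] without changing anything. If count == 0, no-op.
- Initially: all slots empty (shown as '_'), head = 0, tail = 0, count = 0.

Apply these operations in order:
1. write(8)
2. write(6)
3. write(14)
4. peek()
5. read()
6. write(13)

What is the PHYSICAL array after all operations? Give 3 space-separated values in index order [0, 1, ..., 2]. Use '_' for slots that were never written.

After op 1 (write(8)): arr=[8 _ _] head=0 tail=1 count=1
After op 2 (write(6)): arr=[8 6 _] head=0 tail=2 count=2
After op 3 (write(14)): arr=[8 6 14] head=0 tail=0 count=3
After op 4 (peek()): arr=[8 6 14] head=0 tail=0 count=3
After op 5 (read()): arr=[8 6 14] head=1 tail=0 count=2
After op 6 (write(13)): arr=[13 6 14] head=1 tail=1 count=3

Answer: 13 6 14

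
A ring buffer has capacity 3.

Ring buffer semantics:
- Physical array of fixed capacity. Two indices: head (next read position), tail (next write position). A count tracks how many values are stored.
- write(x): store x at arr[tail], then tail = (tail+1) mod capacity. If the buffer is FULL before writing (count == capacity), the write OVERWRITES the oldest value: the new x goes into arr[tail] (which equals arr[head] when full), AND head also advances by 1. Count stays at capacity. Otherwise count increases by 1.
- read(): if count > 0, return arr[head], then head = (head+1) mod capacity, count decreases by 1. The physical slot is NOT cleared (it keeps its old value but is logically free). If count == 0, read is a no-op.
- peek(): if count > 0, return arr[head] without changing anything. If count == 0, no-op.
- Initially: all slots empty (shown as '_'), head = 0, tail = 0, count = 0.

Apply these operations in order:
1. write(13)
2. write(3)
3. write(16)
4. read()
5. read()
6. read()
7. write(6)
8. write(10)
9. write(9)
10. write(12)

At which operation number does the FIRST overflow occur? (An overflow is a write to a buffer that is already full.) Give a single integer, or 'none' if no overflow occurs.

After op 1 (write(13)): arr=[13 _ _] head=0 tail=1 count=1
After op 2 (write(3)): arr=[13 3 _] head=0 tail=2 count=2
After op 3 (write(16)): arr=[13 3 16] head=0 tail=0 count=3
After op 4 (read()): arr=[13 3 16] head=1 tail=0 count=2
After op 5 (read()): arr=[13 3 16] head=2 tail=0 count=1
After op 6 (read()): arr=[13 3 16] head=0 tail=0 count=0
After op 7 (write(6)): arr=[6 3 16] head=0 tail=1 count=1
After op 8 (write(10)): arr=[6 10 16] head=0 tail=2 count=2
After op 9 (write(9)): arr=[6 10 9] head=0 tail=0 count=3
After op 10 (write(12)): arr=[12 10 9] head=1 tail=1 count=3

Answer: 10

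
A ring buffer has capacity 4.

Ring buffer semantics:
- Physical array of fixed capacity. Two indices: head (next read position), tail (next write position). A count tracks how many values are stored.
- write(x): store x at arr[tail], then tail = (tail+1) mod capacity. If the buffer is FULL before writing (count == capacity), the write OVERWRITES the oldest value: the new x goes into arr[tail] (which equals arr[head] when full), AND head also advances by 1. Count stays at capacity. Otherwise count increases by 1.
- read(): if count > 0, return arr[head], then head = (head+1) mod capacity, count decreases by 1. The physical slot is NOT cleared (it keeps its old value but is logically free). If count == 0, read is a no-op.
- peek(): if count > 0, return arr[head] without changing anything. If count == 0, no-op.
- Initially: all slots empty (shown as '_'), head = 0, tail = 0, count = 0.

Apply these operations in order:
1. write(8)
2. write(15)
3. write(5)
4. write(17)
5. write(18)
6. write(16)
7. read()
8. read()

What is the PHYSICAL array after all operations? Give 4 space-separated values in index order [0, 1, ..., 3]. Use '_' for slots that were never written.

After op 1 (write(8)): arr=[8 _ _ _] head=0 tail=1 count=1
After op 2 (write(15)): arr=[8 15 _ _] head=0 tail=2 count=2
After op 3 (write(5)): arr=[8 15 5 _] head=0 tail=3 count=3
After op 4 (write(17)): arr=[8 15 5 17] head=0 tail=0 count=4
After op 5 (write(18)): arr=[18 15 5 17] head=1 tail=1 count=4
After op 6 (write(16)): arr=[18 16 5 17] head=2 tail=2 count=4
After op 7 (read()): arr=[18 16 5 17] head=3 tail=2 count=3
After op 8 (read()): arr=[18 16 5 17] head=0 tail=2 count=2

Answer: 18 16 5 17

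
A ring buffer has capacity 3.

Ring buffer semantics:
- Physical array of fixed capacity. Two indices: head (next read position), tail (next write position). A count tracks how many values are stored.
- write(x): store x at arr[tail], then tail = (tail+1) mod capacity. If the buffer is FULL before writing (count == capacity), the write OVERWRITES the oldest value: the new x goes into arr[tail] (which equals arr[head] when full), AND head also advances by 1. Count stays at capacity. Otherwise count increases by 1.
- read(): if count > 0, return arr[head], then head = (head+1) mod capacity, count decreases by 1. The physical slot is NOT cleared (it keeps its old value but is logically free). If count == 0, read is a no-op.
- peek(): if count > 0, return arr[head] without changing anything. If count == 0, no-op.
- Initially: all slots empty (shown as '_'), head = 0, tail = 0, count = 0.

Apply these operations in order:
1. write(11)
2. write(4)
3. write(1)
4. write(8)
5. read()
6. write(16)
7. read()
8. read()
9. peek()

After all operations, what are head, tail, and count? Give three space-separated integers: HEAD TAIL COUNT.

After op 1 (write(11)): arr=[11 _ _] head=0 tail=1 count=1
After op 2 (write(4)): arr=[11 4 _] head=0 tail=2 count=2
After op 3 (write(1)): arr=[11 4 1] head=0 tail=0 count=3
After op 4 (write(8)): arr=[8 4 1] head=1 tail=1 count=3
After op 5 (read()): arr=[8 4 1] head=2 tail=1 count=2
After op 6 (write(16)): arr=[8 16 1] head=2 tail=2 count=3
After op 7 (read()): arr=[8 16 1] head=0 tail=2 count=2
After op 8 (read()): arr=[8 16 1] head=1 tail=2 count=1
After op 9 (peek()): arr=[8 16 1] head=1 tail=2 count=1

Answer: 1 2 1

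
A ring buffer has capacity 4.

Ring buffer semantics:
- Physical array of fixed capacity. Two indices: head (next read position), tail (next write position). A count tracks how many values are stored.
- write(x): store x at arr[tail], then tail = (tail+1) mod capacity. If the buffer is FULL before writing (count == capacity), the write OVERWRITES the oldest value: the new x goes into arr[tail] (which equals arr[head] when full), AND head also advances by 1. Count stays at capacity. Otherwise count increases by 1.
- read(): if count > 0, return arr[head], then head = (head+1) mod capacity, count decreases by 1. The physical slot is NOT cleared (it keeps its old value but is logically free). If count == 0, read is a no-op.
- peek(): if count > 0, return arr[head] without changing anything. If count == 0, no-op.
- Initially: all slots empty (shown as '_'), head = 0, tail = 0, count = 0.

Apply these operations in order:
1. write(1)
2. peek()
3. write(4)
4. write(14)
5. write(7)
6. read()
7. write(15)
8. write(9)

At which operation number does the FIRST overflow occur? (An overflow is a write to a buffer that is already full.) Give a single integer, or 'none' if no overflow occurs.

Answer: 8

Derivation:
After op 1 (write(1)): arr=[1 _ _ _] head=0 tail=1 count=1
After op 2 (peek()): arr=[1 _ _ _] head=0 tail=1 count=1
After op 3 (write(4)): arr=[1 4 _ _] head=0 tail=2 count=2
After op 4 (write(14)): arr=[1 4 14 _] head=0 tail=3 count=3
After op 5 (write(7)): arr=[1 4 14 7] head=0 tail=0 count=4
After op 6 (read()): arr=[1 4 14 7] head=1 tail=0 count=3
After op 7 (write(15)): arr=[15 4 14 7] head=1 tail=1 count=4
After op 8 (write(9)): arr=[15 9 14 7] head=2 tail=2 count=4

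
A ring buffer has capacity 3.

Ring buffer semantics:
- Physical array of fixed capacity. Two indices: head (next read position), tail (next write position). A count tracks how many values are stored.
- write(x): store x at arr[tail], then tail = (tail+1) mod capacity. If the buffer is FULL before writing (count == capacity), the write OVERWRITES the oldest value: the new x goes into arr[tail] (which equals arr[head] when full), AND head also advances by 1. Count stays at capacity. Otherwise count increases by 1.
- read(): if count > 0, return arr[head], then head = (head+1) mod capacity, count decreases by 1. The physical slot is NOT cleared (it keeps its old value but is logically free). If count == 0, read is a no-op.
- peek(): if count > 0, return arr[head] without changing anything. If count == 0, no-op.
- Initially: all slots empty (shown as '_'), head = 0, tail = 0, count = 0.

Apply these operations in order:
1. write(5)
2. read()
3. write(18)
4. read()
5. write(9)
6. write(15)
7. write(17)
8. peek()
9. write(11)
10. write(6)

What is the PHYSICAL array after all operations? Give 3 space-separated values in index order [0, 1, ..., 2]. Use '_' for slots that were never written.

Answer: 6 17 11

Derivation:
After op 1 (write(5)): arr=[5 _ _] head=0 tail=1 count=1
After op 2 (read()): arr=[5 _ _] head=1 tail=1 count=0
After op 3 (write(18)): arr=[5 18 _] head=1 tail=2 count=1
After op 4 (read()): arr=[5 18 _] head=2 tail=2 count=0
After op 5 (write(9)): arr=[5 18 9] head=2 tail=0 count=1
After op 6 (write(15)): arr=[15 18 9] head=2 tail=1 count=2
After op 7 (write(17)): arr=[15 17 9] head=2 tail=2 count=3
After op 8 (peek()): arr=[15 17 9] head=2 tail=2 count=3
After op 9 (write(11)): arr=[15 17 11] head=0 tail=0 count=3
After op 10 (write(6)): arr=[6 17 11] head=1 tail=1 count=3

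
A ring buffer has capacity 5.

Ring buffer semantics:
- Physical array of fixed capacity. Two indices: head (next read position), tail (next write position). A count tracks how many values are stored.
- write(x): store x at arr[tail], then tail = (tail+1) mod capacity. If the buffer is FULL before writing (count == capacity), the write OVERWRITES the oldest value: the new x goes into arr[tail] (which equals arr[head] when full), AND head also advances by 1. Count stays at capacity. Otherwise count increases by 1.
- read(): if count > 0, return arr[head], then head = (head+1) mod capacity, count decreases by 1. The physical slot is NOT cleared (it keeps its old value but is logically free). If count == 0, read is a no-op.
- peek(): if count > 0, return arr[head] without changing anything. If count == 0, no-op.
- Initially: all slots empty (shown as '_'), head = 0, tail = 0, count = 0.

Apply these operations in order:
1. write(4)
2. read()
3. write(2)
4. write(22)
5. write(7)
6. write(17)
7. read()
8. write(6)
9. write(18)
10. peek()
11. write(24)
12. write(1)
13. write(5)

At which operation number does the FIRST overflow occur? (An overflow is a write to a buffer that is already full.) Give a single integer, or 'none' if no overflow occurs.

After op 1 (write(4)): arr=[4 _ _ _ _] head=0 tail=1 count=1
After op 2 (read()): arr=[4 _ _ _ _] head=1 tail=1 count=0
After op 3 (write(2)): arr=[4 2 _ _ _] head=1 tail=2 count=1
After op 4 (write(22)): arr=[4 2 22 _ _] head=1 tail=3 count=2
After op 5 (write(7)): arr=[4 2 22 7 _] head=1 tail=4 count=3
After op 6 (write(17)): arr=[4 2 22 7 17] head=1 tail=0 count=4
After op 7 (read()): arr=[4 2 22 7 17] head=2 tail=0 count=3
After op 8 (write(6)): arr=[6 2 22 7 17] head=2 tail=1 count=4
After op 9 (write(18)): arr=[6 18 22 7 17] head=2 tail=2 count=5
After op 10 (peek()): arr=[6 18 22 7 17] head=2 tail=2 count=5
After op 11 (write(24)): arr=[6 18 24 7 17] head=3 tail=3 count=5
After op 12 (write(1)): arr=[6 18 24 1 17] head=4 tail=4 count=5
After op 13 (write(5)): arr=[6 18 24 1 5] head=0 tail=0 count=5

Answer: 11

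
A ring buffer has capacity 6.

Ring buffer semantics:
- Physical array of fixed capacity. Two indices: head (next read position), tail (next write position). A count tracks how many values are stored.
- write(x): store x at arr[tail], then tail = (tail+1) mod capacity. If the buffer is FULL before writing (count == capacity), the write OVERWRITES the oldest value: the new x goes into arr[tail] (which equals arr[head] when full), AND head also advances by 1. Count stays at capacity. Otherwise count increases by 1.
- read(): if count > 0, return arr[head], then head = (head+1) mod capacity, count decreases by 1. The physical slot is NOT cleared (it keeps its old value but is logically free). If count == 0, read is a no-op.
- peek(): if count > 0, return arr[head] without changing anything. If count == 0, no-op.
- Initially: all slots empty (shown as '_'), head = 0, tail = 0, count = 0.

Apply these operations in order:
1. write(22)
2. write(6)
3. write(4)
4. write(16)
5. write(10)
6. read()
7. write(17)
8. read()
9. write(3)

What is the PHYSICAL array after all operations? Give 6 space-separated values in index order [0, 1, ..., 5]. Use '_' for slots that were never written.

Answer: 3 6 4 16 10 17

Derivation:
After op 1 (write(22)): arr=[22 _ _ _ _ _] head=0 tail=1 count=1
After op 2 (write(6)): arr=[22 6 _ _ _ _] head=0 tail=2 count=2
After op 3 (write(4)): arr=[22 6 4 _ _ _] head=0 tail=3 count=3
After op 4 (write(16)): arr=[22 6 4 16 _ _] head=0 tail=4 count=4
After op 5 (write(10)): arr=[22 6 4 16 10 _] head=0 tail=5 count=5
After op 6 (read()): arr=[22 6 4 16 10 _] head=1 tail=5 count=4
After op 7 (write(17)): arr=[22 6 4 16 10 17] head=1 tail=0 count=5
After op 8 (read()): arr=[22 6 4 16 10 17] head=2 tail=0 count=4
After op 9 (write(3)): arr=[3 6 4 16 10 17] head=2 tail=1 count=5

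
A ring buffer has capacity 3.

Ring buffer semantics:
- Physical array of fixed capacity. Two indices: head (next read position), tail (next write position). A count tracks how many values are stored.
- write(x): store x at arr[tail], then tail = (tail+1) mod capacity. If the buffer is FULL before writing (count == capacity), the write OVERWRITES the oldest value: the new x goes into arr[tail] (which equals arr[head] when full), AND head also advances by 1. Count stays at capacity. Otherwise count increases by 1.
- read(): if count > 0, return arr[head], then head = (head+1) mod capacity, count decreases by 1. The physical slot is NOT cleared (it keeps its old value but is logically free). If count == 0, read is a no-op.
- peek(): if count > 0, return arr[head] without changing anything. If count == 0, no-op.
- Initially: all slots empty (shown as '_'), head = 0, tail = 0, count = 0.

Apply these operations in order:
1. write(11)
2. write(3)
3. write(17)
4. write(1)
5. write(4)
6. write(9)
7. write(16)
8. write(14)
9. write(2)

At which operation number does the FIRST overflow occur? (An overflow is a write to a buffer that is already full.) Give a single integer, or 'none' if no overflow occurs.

After op 1 (write(11)): arr=[11 _ _] head=0 tail=1 count=1
After op 2 (write(3)): arr=[11 3 _] head=0 tail=2 count=2
After op 3 (write(17)): arr=[11 3 17] head=0 tail=0 count=3
After op 4 (write(1)): arr=[1 3 17] head=1 tail=1 count=3
After op 5 (write(4)): arr=[1 4 17] head=2 tail=2 count=3
After op 6 (write(9)): arr=[1 4 9] head=0 tail=0 count=3
After op 7 (write(16)): arr=[16 4 9] head=1 tail=1 count=3
After op 8 (write(14)): arr=[16 14 9] head=2 tail=2 count=3
After op 9 (write(2)): arr=[16 14 2] head=0 tail=0 count=3

Answer: 4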